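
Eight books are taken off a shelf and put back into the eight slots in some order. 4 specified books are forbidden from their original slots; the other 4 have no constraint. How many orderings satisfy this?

24024

Inclusion-exclusion on the 4 forbidden self-matches:
Σ_{j=0}^{4} (-1)^j C(4,j)(8-j)!
= C(4,0)·8! - C(4,1)·7! + C(4,2)·6! - C(4,3)·5! + C(4,4)·4!
= 40320 - 20160 + 4320 - 480 + 24
= 24024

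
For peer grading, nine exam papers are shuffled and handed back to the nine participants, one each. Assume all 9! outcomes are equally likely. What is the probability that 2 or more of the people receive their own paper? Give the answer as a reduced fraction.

Favorable outcomes: Σ_{i≥2} C(9,i)·!(9-i) = 36·1854 + 84·265 + 126·44 + 126·9 + 84·2 + 36·1 + 9·0 + 1·1 = 95887.
Total outcomes: 9! = 362880.
Probability = 95887/362880 = 95887/362880.

95887/362880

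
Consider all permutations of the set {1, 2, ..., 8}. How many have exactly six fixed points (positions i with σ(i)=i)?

Choose which 6 of the 8 are fixed: C(8,6) = 28.
The other 2 form a derangement: !2 = 1.
Total: 28 × 1 = 28.

28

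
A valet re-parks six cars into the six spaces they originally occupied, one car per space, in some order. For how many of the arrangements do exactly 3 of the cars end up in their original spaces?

Choose which 3 of the 6 are fixed: C(6,3) = 20.
The other 3 form a derangement: !3 = 2.
Total: 20 × 2 = 40.

40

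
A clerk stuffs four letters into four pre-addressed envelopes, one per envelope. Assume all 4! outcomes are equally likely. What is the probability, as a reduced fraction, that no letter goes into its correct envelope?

Favorable outcomes: !4 = 9.
Total outcomes: 4! = 24.
Probability = 9/24 = 3/8.

3/8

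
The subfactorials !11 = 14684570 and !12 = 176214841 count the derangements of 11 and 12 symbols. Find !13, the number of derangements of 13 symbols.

2290792932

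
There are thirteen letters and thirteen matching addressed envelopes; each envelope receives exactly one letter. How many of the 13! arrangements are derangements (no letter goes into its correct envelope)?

2290792932

!13 is the nearest integer to 13!/e.
13! = 6227020800, and 6227020800/e ≈ 2290792932.07, so !13 = 2290792932.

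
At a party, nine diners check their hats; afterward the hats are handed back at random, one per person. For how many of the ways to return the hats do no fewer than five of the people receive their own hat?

# with exactly i fixed is C(9,i)·!(9-i); sum over i=5..9:
  i=5: C(9,5)·!4 = 126·9 = 1134
  i=6: C(9,6)·!3 = 84·2 = 168
  i=7: C(9,7)·!2 = 36·1 = 36
  i=8: C(9,8)·!1 = 9·0 = 0
  i=9: C(9,9)·!0 = 1·1 = 1
Total = 1339.

1339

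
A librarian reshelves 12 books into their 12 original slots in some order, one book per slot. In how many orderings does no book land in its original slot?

176214841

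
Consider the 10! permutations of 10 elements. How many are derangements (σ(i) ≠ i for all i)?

Use !n = n·!(n-1) + (-1)^n.
!10 = 10·133496 + 1 = 1334961

1334961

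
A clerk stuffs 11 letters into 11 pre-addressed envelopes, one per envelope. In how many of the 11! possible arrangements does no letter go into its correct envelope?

14684570

Use !n = (n-1)(!(n-1) + !(n-2)).
!11 = 10·(1334961 + 133496) = 10·1468457 = 14684570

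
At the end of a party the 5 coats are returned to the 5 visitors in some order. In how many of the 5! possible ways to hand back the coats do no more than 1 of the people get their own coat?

89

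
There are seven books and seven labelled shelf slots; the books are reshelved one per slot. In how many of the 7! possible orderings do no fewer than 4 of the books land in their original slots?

Sum C(7,i)·!(7-i) for i = 4..7:
  i=4: C(7,4)·!3 = 35·2 = 70
  i=5: C(7,5)·!2 = 21·1 = 21
  i=6: C(7,6)·!1 = 7·0 = 0
  i=7: C(7,7)·!0 = 1·1 = 1
Total = 92.

92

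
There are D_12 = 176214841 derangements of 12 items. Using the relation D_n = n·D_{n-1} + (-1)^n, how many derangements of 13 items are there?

2290792932

D_13 = 13·176214841 - 1 = 2290792932.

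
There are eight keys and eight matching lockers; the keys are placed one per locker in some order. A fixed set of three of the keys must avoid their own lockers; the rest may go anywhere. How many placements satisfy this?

27240

Let A_j be the event that the j-th constrained one is fixed. By inclusion-exclusion over the 3 events:
Σ_{j=0}^{3} (-1)^j C(3,j)(8-j)!
= C(3,0)·8! - C(3,1)·7! + C(3,2)·6! - C(3,3)·5!
= 40320 - 15120 + 2160 - 120
= 27240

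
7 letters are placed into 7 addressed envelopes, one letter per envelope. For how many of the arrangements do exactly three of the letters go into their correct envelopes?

315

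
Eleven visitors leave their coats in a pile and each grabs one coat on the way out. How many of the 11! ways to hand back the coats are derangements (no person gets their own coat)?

!11 is the nearest integer to 11!/e.
11! = 39916800, and 39916800/e ≈ 14684570.08, so !11 = 14684570.

14684570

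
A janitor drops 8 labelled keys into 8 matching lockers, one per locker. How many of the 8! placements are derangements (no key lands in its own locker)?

14833

!8 = 8! · Σ_{k=0}^{8} (-1)^k/k!
= 8! - 8!/1! + 8!/2! - 8!/3! + 8!/4! - 8!/5! + 8!/6! - 8!/7! + 8!/8!
= 40320 - 40320 + 20160 - 6720 + 1680 - 336 + 56 - 8 + 1
= 14833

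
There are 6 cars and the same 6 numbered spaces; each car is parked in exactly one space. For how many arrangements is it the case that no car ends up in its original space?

265

The number of derangements of 6 is !6 = Σ_{k=0}^{6} (-1)^k·6!/k!
= 6! - 6!/1! + 6!/2! - 6!/3! + 6!/4! - 6!/5! + 6!/6!
= 720 - 720 + 360 - 120 + 30 - 6 + 1
= 265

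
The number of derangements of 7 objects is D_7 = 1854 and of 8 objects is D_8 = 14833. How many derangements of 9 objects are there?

D_9 = (9-1)·(D_8 + D_7) = 8·(14833 + 1854) = 8·16687 = 133496.

133496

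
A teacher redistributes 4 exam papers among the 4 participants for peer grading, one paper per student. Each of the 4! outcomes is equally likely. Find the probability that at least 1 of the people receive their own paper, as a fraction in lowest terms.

5/8

Favorable outcomes: Σ_{i≥1} C(4,i)·!(4-i) = 4·2 + 6·1 + 4·0 + 1·1 = 15.
Total outcomes: 4! = 24.
Probability = 15/24 = 5/8.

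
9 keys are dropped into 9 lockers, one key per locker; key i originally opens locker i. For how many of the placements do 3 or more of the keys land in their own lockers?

# with exactly i fixed is C(9,i)·!(9-i); sum over i=3..9:
  i=3: C(9,3)·!6 = 84·265 = 22260
  i=4: C(9,4)·!5 = 126·44 = 5544
  i=5: C(9,5)·!4 = 126·9 = 1134
  i=6: C(9,6)·!3 = 84·2 = 168
  i=7: C(9,7)·!2 = 36·1 = 36
  i=8: C(9,8)·!1 = 9·0 = 0
  i=9: C(9,9)·!0 = 1·1 = 1
Total = 29143.

29143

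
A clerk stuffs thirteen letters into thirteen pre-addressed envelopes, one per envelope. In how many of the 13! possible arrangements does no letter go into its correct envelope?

!13 = 13! · Σ_{k=0}^{13} (-1)^k/k!
= 13! - 13!/1! + 13!/2! - 13!/3! + 13!/4! - 13!/5! + 13!/6! - 13!/7! + 13!/8! - 13!/9! + 13!/10! - 13!/11! + 13!/12! - 13!/13!
= 6227020800 - 6227020800 + 3113510400 - 1037836800 + 259459200 - 51891840 + 8648640 - 1235520 + 154440 - 17160 + 1716 - 156 + 13 - 1
= 2290792932

2290792932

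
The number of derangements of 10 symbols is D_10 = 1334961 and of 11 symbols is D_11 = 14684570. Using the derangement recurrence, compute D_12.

D_12 = (12-1)·(D_11 + D_10) = 11·(14684570 + 1334961) = 11·16019531 = 176214841.

176214841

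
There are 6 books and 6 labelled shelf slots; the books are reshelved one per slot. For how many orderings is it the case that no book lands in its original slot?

!6 = 6! · Σ_{k=0}^{6} (-1)^k/k!
= 6! - 6!/1! + 6!/2! - 6!/3! + 6!/4! - 6!/5! + 6!/6!
= 720 - 720 + 360 - 120 + 30 - 6 + 1
= 265

265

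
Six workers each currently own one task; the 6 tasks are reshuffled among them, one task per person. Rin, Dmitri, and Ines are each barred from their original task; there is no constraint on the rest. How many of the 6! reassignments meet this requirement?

426

Inclusion-exclusion on the 3 forbidden self-matches:
Σ_{j=0}^{3} (-1)^j C(3,j)(6-j)!
= C(3,0)·6! - C(3,1)·5! + C(3,2)·4! - C(3,3)·3!
= 720 - 360 + 72 - 6
= 426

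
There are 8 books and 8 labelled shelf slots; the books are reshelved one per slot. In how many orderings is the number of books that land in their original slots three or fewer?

39549

# with exactly i fixed is C(8,i)·!(8-i); sum over i=0..3:
  i=0: C(8,0)·!8 = 1·14833 = 14833
  i=1: C(8,1)·!7 = 8·1854 = 14832
  i=2: C(8,2)·!6 = 28·265 = 7420
  i=3: C(8,3)·!5 = 56·44 = 2464
Total = 39549.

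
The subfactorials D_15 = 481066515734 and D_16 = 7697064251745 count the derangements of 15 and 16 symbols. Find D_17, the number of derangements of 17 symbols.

130850092279664

D_17 = (17-1)·(D_16 + D_15) = 16·(7697064251745 + 481066515734) = 16·8178130767479 = 130850092279664.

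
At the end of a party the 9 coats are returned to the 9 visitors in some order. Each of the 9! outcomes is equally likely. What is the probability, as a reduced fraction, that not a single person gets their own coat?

Favorable outcomes: !9 = 133496.
Total outcomes: 9! = 362880.
Probability = 133496/362880 = 16687/45360.

16687/45360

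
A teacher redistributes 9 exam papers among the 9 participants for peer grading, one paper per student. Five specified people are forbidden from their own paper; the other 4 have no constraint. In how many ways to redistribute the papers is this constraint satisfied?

Let A_j be the event that the j-th constrained one is fixed. By inclusion-exclusion over the 5 events:
Σ_{j=0}^{5} (-1)^j C(5,j)(9-j)!
= C(5,0)·9! - C(5,1)·8! + C(5,2)·7! - C(5,3)·6! + C(5,4)·5! - C(5,5)·4!
= 362880 - 201600 + 50400 - 7200 + 600 - 24
= 205056

205056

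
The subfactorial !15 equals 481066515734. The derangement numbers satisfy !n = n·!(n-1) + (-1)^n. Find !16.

7697064251745

!16 = 16·481066515734 + 1 = 7697064251745.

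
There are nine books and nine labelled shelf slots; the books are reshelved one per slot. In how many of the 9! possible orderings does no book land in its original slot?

By inclusion-exclusion, !9 = Σ (-1)^k · 9!/k! for k=0..9
= 9! - 9!/1! + 9!/2! - 9!/3! + 9!/4! - 9!/5! + 9!/6! - 9!/7! + 9!/8! - 9!/9!
= 362880 - 362880 + 181440 - 60480 + 15120 - 3024 + 504 - 72 + 9 - 1
= 133496

133496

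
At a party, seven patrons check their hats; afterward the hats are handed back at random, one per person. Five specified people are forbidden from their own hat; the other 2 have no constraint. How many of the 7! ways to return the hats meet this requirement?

Let A_j be the event that the j-th constrained one is fixed. By inclusion-exclusion over the 5 events:
Σ_{j=0}^{5} (-1)^j C(5,j)(7-j)!
= C(5,0)·7! - C(5,1)·6! + C(5,2)·5! - C(5,3)·4! + C(5,4)·3! - C(5,5)·2!
= 5040 - 3600 + 1200 - 240 + 30 - 2
= 2428

2428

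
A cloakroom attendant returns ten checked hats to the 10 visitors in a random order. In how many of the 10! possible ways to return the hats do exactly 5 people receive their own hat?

11088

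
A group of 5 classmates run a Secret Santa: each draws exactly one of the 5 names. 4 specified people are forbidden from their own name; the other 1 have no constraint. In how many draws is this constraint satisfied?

53

Inclusion-exclusion on the 4 forbidden self-matches:
Σ_{j=0}^{4} (-1)^j C(4,j)(5-j)!
= C(4,0)·5! - C(4,1)·4! + C(4,2)·3! - C(4,3)·2! + C(4,4)·1!
= 120 - 96 + 36 - 8 + 1
= 53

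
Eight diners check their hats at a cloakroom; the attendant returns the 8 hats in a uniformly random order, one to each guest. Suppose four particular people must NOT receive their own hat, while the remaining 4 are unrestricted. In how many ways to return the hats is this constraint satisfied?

24024

Inclusion-exclusion on the 4 forbidden self-matches:
Σ_{j=0}^{4} (-1)^j C(4,j)(8-j)!
= C(4,0)·8! - C(4,1)·7! + C(4,2)·6! - C(4,3)·5! + C(4,4)·4!
= 40320 - 20160 + 4320 - 480 + 24
= 24024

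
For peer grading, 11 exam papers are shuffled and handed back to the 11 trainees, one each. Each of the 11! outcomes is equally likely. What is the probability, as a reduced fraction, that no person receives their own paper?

1468457/3991680

Favorable outcomes: !11 = 14684570.
Total outcomes: 11! = 39916800.
Probability = 14684570/39916800 = 1468457/3991680.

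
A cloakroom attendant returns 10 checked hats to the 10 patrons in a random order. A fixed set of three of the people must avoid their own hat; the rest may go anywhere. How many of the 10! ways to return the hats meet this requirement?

2656080

Inclusion-exclusion on the 3 forbidden self-matches:
Σ_{j=0}^{3} (-1)^j C(3,j)(10-j)!
= C(3,0)·10! - C(3,1)·9! + C(3,2)·8! - C(3,3)·7!
= 3628800 - 1088640 + 120960 - 5040
= 2656080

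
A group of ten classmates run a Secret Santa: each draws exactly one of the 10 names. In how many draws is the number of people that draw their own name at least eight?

# with exactly i fixed is C(10,i)·!(10-i); sum over i=8..10:
  i=8: C(10,8)·!2 = 45·1 = 45
  i=9: C(10,9)·!1 = 10·0 = 0
  i=10: C(10,10)·!0 = 1·1 = 1
Total = 46.

46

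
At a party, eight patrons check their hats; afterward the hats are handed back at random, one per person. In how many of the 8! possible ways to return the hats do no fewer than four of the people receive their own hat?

771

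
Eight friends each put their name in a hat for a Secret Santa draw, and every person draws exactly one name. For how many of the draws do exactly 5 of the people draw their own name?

Choose which 5 of the 8 are fixed: C(8,5) = 56.
The other 3 form a derangement: !3 = 2.
Total: 56 × 2 = 112.

112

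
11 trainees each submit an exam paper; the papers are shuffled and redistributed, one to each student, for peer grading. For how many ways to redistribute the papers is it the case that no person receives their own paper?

The subfactorial !11 = [11!/e] (nearest integer).
11! = 39916800, and 39916800/e ≈ 14684570.08, so !11 = 14684570.

14684570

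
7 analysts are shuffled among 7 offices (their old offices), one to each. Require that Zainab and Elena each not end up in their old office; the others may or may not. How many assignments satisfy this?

3720

Let A_j be the event that the j-th constrained one is fixed. By inclusion-exclusion over the 2 events:
Σ_{j=0}^{2} (-1)^j C(2,j)(7-j)!
= C(2,0)·7! - C(2,1)·6! + C(2,2)·5!
= 5040 - 1440 + 120
= 3720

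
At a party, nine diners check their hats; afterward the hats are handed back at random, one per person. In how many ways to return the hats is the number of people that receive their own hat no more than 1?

266993

# with exactly i fixed is C(9,i)·!(9-i); sum over i=0..1:
  i=0: C(9,0)·!9 = 1·133496 = 133496
  i=1: C(9,1)·!8 = 9·14833 = 133497
Total = 266993.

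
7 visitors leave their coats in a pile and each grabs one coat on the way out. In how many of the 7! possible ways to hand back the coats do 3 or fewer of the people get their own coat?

4948

Sum C(7,i)·!(7-i) for i = 0..3:
  i=0: C(7,0)·!7 = 1·1854 = 1854
  i=1: C(7,1)·!6 = 7·265 = 1855
  i=2: C(7,2)·!5 = 21·44 = 924
  i=3: C(7,3)·!4 = 35·9 = 315
Total = 4948.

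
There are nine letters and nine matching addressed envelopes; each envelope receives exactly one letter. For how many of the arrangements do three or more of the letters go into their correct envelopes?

29143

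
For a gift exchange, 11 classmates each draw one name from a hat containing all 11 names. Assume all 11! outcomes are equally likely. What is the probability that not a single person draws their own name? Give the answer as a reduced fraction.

Favorable outcomes: !11 = 14684570.
Total outcomes: 11! = 39916800.
Probability = 14684570/39916800 = 1468457/3991680.

1468457/3991680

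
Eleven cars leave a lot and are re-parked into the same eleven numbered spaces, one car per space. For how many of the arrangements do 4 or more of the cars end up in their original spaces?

757934

# with exactly i fixed is C(11,i)·!(11-i); sum over i=4..11:
  i=4: C(11,4)·!7 = 330·1854 = 611820
  i=5: C(11,5)·!6 = 462·265 = 122430
  i=6: C(11,6)·!5 = 462·44 = 20328
  i=7: C(11,7)·!4 = 330·9 = 2970
  i=8: C(11,8)·!3 = 165·2 = 330
  i=9: C(11,9)·!2 = 55·1 = 55
  i=10: C(11,10)·!1 = 11·0 = 0
  i=11: C(11,11)·!0 = 1·1 = 1
Total = 757934.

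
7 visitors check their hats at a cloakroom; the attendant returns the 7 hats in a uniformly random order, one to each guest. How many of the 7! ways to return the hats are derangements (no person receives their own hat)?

The number of derangements of 7 is !7 = Σ_{k=0}^{7} (-1)^k·7!/k!
= 7! - 7!/1! + 7!/2! - 7!/3! + 7!/4! - 7!/5! + 7!/6! - 7!/7!
= 5040 - 5040 + 2520 - 840 + 210 - 42 + 7 - 1
= 1854

1854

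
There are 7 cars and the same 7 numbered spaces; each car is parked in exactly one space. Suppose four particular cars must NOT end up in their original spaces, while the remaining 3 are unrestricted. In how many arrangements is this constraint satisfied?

2790

Inclusion-exclusion on the 4 forbidden self-matches:
Σ_{j=0}^{4} (-1)^j C(4,j)(7-j)!
= C(4,0)·7! - C(4,1)·6! + C(4,2)·5! - C(4,3)·4! + C(4,4)·3!
= 5040 - 2880 + 720 - 96 + 6
= 2790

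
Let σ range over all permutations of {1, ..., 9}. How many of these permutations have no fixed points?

By inclusion-exclusion, !9 = Σ (-1)^k · 9!/k! for k=0..9
= 9! - 9!/1! + 9!/2! - 9!/3! + 9!/4! - 9!/5! + 9!/6! - 9!/7! + 9!/8! - 9!/9!
= 362880 - 362880 + 181440 - 60480 + 15120 - 3024 + 504 - 72 + 9 - 1
= 133496

133496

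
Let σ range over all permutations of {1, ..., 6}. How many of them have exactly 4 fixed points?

15

Pick the 4 fixed positions: C(6,4) = 15 ways.
The other 2 form a derangement: !2 = 1.
Total: 15 × 1 = 15.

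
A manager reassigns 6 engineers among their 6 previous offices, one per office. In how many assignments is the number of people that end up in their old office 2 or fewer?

664

Sum C(6,i)·!(6-i) for i = 0..2:
  i=0: C(6,0)·!6 = 1·265 = 265
  i=1: C(6,1)·!5 = 6·44 = 264
  i=2: C(6,2)·!4 = 15·9 = 135
Total = 664.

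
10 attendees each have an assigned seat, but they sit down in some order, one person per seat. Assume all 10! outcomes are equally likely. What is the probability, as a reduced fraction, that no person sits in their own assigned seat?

16481/44800

Favorable outcomes: !10 = 1334961.
Total outcomes: 10! = 3628800.
Probability = 1334961/3628800 = 16481/44800.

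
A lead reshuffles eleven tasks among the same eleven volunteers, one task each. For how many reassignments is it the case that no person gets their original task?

14684570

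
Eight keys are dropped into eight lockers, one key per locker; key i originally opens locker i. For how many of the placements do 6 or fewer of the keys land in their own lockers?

# with exactly i fixed is C(8,i)·!(8-i); sum over i=0..6:
  i=0: C(8,0)·!8 = 1·14833 = 14833
  i=1: C(8,1)·!7 = 8·1854 = 14832
  i=2: C(8,2)·!6 = 28·265 = 7420
  i=3: C(8,3)·!5 = 56·44 = 2464
  i=4: C(8,4)·!4 = 70·9 = 630
  i=5: C(8,5)·!3 = 56·2 = 112
  i=6: C(8,6)·!2 = 28·1 = 28
Total = 40319.

40319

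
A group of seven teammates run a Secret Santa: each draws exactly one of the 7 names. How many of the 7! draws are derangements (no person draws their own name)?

By inclusion-exclusion, !7 = Σ (-1)^k · 7!/k! for k=0..7
= 7! - 7!/1! + 7!/2! - 7!/3! + 7!/4! - 7!/5! + 7!/6! - 7!/7!
= 5040 - 5040 + 2520 - 840 + 210 - 42 + 7 - 1
= 1854

1854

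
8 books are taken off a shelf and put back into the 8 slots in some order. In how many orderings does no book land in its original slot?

By inclusion-exclusion, !8 = Σ (-1)^k · 8!/k! for k=0..8
= 8! - 8!/1! + 8!/2! - 8!/3! + 8!/4! - 8!/5! + 8!/6! - 8!/7! + 8!/8!
= 40320 - 40320 + 20160 - 6720 + 1680 - 336 + 56 - 8 + 1
= 14833

14833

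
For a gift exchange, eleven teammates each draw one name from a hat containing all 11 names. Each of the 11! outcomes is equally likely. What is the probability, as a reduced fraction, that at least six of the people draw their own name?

Favorable outcomes: Σ_{i≥6} C(11,i)·!(11-i) = 462·44 + 330·9 + 165·2 + 55·1 + 11·0 + 1·1 = 23684.
Total outcomes: 11! = 39916800.
Probability = 23684/39916800 = 5921/9979200.

5921/9979200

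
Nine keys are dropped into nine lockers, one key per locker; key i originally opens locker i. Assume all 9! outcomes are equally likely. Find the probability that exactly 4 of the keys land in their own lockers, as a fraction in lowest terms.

11/720

Favorable outcomes: C(9,4)·!5 = 126·44 = 5544.
Total outcomes: 9! = 362880.
Probability = 5544/362880 = 11/720.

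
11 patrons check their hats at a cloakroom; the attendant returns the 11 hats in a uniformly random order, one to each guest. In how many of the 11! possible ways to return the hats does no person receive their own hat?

14684570

Recurrence: !11 = 10·(!10 + !9).
!11 = 10·(1334961 + 133496) = 10·1468457 = 14684570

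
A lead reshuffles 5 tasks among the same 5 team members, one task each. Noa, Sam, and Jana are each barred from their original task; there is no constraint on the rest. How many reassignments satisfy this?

64

Let A_j be the event that the j-th constrained one is fixed. By inclusion-exclusion over the 3 events:
Σ_{j=0}^{3} (-1)^j C(3,j)(5-j)!
= C(3,0)·5! - C(3,1)·4! + C(3,2)·3! - C(3,3)·2!
= 120 - 72 + 18 - 2
= 64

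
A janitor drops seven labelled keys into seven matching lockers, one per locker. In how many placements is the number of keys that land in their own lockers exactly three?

315

Choose which 3 of the 7 are fixed: C(7,3) = 35.
The remaining 4 must be deranged: !4 = 9.
Total: 35 × 9 = 315.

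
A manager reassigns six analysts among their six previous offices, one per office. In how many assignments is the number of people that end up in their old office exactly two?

Choose which 2 of the 6 are fixed: C(6,2) = 15.
The other 4 form a derangement: !4 = 9.
Total: 15 × 9 = 135.

135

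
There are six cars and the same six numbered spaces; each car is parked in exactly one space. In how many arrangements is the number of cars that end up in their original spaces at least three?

# with exactly i fixed is C(6,i)·!(6-i); sum over i=3..6:
  i=3: C(6,3)·!3 = 20·2 = 40
  i=4: C(6,4)·!2 = 15·1 = 15
  i=5: C(6,5)·!1 = 6·0 = 0
  i=6: C(6,6)·!0 = 1·1 = 1
Total = 56.

56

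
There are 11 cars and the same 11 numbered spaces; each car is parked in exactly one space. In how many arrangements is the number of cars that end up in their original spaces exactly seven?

2970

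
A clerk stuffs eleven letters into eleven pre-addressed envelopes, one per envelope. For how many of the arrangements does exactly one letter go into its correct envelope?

14684571

Choose which one of the 11 is fixed: C(11,1) = 11.
The other 10 form a derangement: !10 = 1334961.
Total: 11 × 1334961 = 14684571.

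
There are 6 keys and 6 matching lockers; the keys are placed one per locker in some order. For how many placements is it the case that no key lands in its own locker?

By inclusion-exclusion, !6 = Σ (-1)^k · 6!/k! for k=0..6
= 6! - 6!/1! + 6!/2! - 6!/3! + 6!/4! - 6!/5! + 6!/6!
= 720 - 720 + 360 - 120 + 30 - 6 + 1
= 265

265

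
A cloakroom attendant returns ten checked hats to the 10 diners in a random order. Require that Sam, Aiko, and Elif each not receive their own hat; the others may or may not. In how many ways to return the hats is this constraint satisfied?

Inclusion-exclusion on the 3 forbidden self-matches:
Σ_{j=0}^{3} (-1)^j C(3,j)(10-j)!
= C(3,0)·10! - C(3,1)·9! + C(3,2)·8! - C(3,3)·7!
= 3628800 - 1088640 + 120960 - 5040
= 2656080

2656080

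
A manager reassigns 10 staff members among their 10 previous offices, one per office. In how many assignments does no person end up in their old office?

1334961

By inclusion-exclusion, !10 = Σ (-1)^k · 10!/k! for k=0..10
= 10! - 10!/1! + 10!/2! - 10!/3! + 10!/4! - 10!/5! + 10!/6! - 10!/7! + 10!/8! - 10!/9! + 10!/10!
= 3628800 - 3628800 + 1814400 - 604800 + 151200 - 30240 + 5040 - 720 + 90 - 10 + 1
= 1334961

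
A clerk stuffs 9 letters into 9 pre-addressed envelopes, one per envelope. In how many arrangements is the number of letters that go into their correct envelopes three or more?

# with exactly i fixed is C(9,i)·!(9-i); sum over i=3..9:
  i=3: C(9,3)·!6 = 84·265 = 22260
  i=4: C(9,4)·!5 = 126·44 = 5544
  i=5: C(9,5)·!4 = 126·9 = 1134
  i=6: C(9,6)·!3 = 84·2 = 168
  i=7: C(9,7)·!2 = 36·1 = 36
  i=8: C(9,8)·!1 = 9·0 = 0
  i=9: C(9,9)·!0 = 1·1 = 1
Total = 29143.

29143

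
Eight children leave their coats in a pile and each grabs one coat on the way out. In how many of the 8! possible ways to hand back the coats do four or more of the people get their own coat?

# with exactly i fixed is C(8,i)·!(8-i); sum over i=4..8:
  i=4: C(8,4)·!4 = 70·9 = 630
  i=5: C(8,5)·!3 = 56·2 = 112
  i=6: C(8,6)·!2 = 28·1 = 28
  i=7: C(8,7)·!1 = 8·0 = 0
  i=8: C(8,8)·!0 = 1·1 = 1
Total = 771.

771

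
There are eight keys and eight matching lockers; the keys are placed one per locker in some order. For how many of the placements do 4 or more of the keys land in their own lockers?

771

# with exactly i fixed is C(8,i)·!(8-i); sum over i=4..8:
  i=4: C(8,4)·!4 = 70·9 = 630
  i=5: C(8,5)·!3 = 56·2 = 112
  i=6: C(8,6)·!2 = 28·1 = 28
  i=7: C(8,7)·!1 = 8·0 = 0
  i=8: C(8,8)·!0 = 1·1 = 1
Total = 771.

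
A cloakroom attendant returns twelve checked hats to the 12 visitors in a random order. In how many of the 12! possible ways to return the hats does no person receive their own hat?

176214841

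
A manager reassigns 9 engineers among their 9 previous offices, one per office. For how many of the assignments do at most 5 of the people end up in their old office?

# with exactly i fixed is C(9,i)·!(9-i); sum over i=0..5:
  i=0: C(9,0)·!9 = 1·133496 = 133496
  i=1: C(9,1)·!8 = 9·14833 = 133497
  i=2: C(9,2)·!7 = 36·1854 = 66744
  i=3: C(9,3)·!6 = 84·265 = 22260
  i=4: C(9,4)·!5 = 126·44 = 5544
  i=5: C(9,5)·!4 = 126·9 = 1134
Total = 362675.

362675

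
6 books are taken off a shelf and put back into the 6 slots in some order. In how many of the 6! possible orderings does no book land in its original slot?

Recurrence: !6 = 5·(!5 + !4).
!6 = 5·(44 + 9) = 5·53 = 265

265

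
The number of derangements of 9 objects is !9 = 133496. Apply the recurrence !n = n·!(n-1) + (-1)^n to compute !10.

1334961

!10 = 10·133496 + 1 = 1334961.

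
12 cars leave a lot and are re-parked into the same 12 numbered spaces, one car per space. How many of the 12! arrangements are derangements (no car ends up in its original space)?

176214841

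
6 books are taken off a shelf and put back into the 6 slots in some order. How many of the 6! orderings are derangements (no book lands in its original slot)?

265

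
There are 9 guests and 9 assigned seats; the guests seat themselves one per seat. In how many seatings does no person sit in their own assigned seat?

133496

!9 is the nearest integer to 9!/e.
9! = 362880, and 362880/e ≈ 133496.09, so !9 = 133496.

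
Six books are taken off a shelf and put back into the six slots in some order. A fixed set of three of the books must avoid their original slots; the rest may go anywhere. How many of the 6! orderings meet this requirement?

Let A_j be the event that the j-th constrained one is fixed. By inclusion-exclusion over the 3 events:
Σ_{j=0}^{3} (-1)^j C(3,j)(6-j)!
= C(3,0)·6! - C(3,1)·5! + C(3,2)·4! - C(3,3)·3!
= 720 - 360 + 72 - 6
= 426

426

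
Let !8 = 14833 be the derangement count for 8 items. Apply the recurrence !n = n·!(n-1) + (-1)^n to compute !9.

!9 = 9·14833 - 1 = 133496.

133496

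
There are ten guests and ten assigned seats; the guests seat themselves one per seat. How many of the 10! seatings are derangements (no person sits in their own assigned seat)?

1334961

Recurrence: !10 = 10·!9 + (-1)^10.
!10 = 10·133496 + 1 = 1334961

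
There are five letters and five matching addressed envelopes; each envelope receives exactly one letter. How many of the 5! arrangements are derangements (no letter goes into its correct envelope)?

44

!5 = 5! · Σ_{k=0}^{5} (-1)^k/k!
= 5! - 5!/1! + 5!/2! - 5!/3! + 5!/4! - 5!/5!
= 120 - 120 + 60 - 20 + 5 - 1
= 44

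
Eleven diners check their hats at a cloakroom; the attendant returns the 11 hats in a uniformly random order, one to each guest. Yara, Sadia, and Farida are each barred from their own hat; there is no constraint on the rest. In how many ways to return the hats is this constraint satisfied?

Inclusion-exclusion on the 3 forbidden self-matches:
Σ_{j=0}^{3} (-1)^j C(3,j)(11-j)!
= C(3,0)·11! - C(3,1)·10! + C(3,2)·9! - C(3,3)·8!
= 39916800 - 10886400 + 1088640 - 40320
= 30078720

30078720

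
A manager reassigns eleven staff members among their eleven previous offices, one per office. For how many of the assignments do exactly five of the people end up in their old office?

122430

Choose which 5 of the 11 are fixed: C(11,5) = 462.
The remaining 6 must be deranged: !6 = 265.
Total: 462 × 265 = 122430.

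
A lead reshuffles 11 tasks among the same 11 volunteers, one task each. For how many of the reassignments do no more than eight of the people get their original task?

# with exactly i fixed is C(11,i)·!(11-i); sum over i=0..8:
  i=0: C(11,0)·!11 = 1·14684570 = 14684570
  i=1: C(11,1)·!10 = 11·1334961 = 14684571
  i=2: C(11,2)·!9 = 55·133496 = 7342280
  i=3: C(11,3)·!8 = 165·14833 = 2447445
  i=4: C(11,4)·!7 = 330·1854 = 611820
  i=5: C(11,5)·!6 = 462·265 = 122430
  i=6: C(11,6)·!5 = 462·44 = 20328
  i=7: C(11,7)·!4 = 330·9 = 2970
  i=8: C(11,8)·!3 = 165·2 = 330
Total = 39916744.

39916744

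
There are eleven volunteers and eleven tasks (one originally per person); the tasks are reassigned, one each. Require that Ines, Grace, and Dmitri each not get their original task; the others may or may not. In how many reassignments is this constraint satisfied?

30078720

Inclusion-exclusion on the 3 forbidden self-matches:
Σ_{j=0}^{3} (-1)^j C(3,j)(11-j)!
= C(3,0)·11! - C(3,1)·10! + C(3,2)·9! - C(3,3)·8!
= 39916800 - 10886400 + 1088640 - 40320
= 30078720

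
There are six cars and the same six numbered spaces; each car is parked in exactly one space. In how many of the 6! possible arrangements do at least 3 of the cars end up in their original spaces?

56

# with exactly i fixed is C(6,i)·!(6-i); sum over i=3..6:
  i=3: C(6,3)·!3 = 20·2 = 40
  i=4: C(6,4)·!2 = 15·1 = 15
  i=5: C(6,5)·!1 = 6·0 = 0
  i=6: C(6,6)·!0 = 1·1 = 1
Total = 56.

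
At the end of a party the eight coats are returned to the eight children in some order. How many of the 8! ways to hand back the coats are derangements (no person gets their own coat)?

The number of derangements of 8 is !8 = Σ_{k=0}^{8} (-1)^k·8!/k!
= 8! - 8!/1! + 8!/2! - 8!/3! + 8!/4! - 8!/5! + 8!/6! - 8!/7! + 8!/8!
= 40320 - 40320 + 20160 - 6720 + 1680 - 336 + 56 - 8 + 1
= 14833

14833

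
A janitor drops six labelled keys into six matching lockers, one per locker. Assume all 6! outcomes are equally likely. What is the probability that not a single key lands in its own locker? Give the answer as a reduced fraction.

Favorable outcomes: !6 = 265.
Total outcomes: 6! = 720.
Probability = 265/720 = 53/144.

53/144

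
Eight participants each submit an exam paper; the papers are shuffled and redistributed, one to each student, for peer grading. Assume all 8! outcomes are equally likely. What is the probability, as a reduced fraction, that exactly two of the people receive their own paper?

Favorable outcomes: C(8,2)·!6 = 28·265 = 7420.
Total outcomes: 8! = 40320.
Probability = 7420/40320 = 53/288.

53/288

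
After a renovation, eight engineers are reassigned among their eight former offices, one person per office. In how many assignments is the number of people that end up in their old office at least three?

Sum C(8,i)·!(8-i) for i = 3..8:
  i=3: C(8,3)·!5 = 56·44 = 2464
  i=4: C(8,4)·!4 = 70·9 = 630
  i=5: C(8,5)·!3 = 56·2 = 112
  i=6: C(8,6)·!2 = 28·1 = 28
  i=7: C(8,7)·!1 = 8·0 = 0
  i=8: C(8,8)·!0 = 1·1 = 1
Total = 3235.

3235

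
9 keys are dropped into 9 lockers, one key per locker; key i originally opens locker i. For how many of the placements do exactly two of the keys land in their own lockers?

66744

Pick the 2 fixed positions: C(9,2) = 36 ways.
The other 7 form a derangement: !7 = 1854.
Total: 36 × 1854 = 66744.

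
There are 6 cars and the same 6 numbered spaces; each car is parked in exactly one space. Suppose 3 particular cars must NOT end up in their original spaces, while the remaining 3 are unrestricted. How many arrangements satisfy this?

Inclusion-exclusion on the 3 forbidden self-matches:
Σ_{j=0}^{3} (-1)^j C(3,j)(6-j)!
= C(3,0)·6! - C(3,1)·5! + C(3,2)·4! - C(3,3)·3!
= 720 - 360 + 72 - 6
= 426

426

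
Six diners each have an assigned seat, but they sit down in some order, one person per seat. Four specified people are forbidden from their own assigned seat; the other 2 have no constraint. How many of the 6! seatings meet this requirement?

362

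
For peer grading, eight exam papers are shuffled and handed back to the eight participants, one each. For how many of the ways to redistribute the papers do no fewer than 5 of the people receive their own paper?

Sum C(8,i)·!(8-i) for i = 5..8:
  i=5: C(8,5)·!3 = 56·2 = 112
  i=6: C(8,6)·!2 = 28·1 = 28
  i=7: C(8,7)·!1 = 8·0 = 0
  i=8: C(8,8)·!0 = 1·1 = 1
Total = 141.

141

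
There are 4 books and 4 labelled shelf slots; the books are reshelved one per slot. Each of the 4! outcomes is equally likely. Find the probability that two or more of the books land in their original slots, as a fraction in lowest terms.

7/24

Favorable outcomes: Σ_{i≥2} C(4,i)·!(4-i) = 6·1 + 4·0 + 1·1 = 7.
Total outcomes: 4! = 24.
Probability = 7/24 = 7/24.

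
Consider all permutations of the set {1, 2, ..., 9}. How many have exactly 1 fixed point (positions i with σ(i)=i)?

133497

Pick the single fixed position: C(9,1) = 9 ways.
The remaining 8 must be deranged: !8 = 14833.
Total: 9 × 14833 = 133497.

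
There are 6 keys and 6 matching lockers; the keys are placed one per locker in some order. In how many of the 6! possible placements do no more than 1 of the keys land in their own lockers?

Sum C(6,i)·!(6-i) for i = 0..1:
  i=0: C(6,0)·!6 = 1·265 = 265
  i=1: C(6,1)·!5 = 6·44 = 264
Total = 529.

529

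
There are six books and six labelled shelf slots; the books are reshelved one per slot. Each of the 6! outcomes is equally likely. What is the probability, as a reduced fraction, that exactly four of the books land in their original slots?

1/48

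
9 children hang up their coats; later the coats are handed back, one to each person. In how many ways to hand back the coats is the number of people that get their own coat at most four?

361541

Sum C(9,i)·!(9-i) for i = 0..4:
  i=0: C(9,0)·!9 = 1·133496 = 133496
  i=1: C(9,1)·!8 = 9·14833 = 133497
  i=2: C(9,2)·!7 = 36·1854 = 66744
  i=3: C(9,3)·!6 = 84·265 = 22260
  i=4: C(9,4)·!5 = 126·44 = 5544
Total = 361541.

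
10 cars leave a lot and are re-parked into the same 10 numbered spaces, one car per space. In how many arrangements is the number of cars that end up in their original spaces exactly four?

55650

Choose which 4 of the 10 are fixed: C(10,4) = 210.
The remaining 6 must be deranged: !6 = 265.
Total: 210 × 265 = 55650.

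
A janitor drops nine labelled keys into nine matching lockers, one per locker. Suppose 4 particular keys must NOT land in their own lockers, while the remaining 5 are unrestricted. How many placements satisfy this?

229080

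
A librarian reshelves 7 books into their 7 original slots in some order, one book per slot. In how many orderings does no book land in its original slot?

1854

!7 is the nearest integer to 7!/e.
7! = 5040, and 5040/e ≈ 1854.11, so !7 = 1854.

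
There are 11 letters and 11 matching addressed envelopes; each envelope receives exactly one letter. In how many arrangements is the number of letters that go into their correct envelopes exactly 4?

611820

Choose which 4 of the 11 are fixed: C(11,4) = 330.
The other 7 form a derangement: !7 = 1854.
Total: 330 × 1854 = 611820.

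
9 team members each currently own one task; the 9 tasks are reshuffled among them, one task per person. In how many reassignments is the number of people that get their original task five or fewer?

Sum C(9,i)·!(9-i) for i = 0..5:
  i=0: C(9,0)·!9 = 1·133496 = 133496
  i=1: C(9,1)·!8 = 9·14833 = 133497
  i=2: C(9,2)·!7 = 36·1854 = 66744
  i=3: C(9,3)·!6 = 84·265 = 22260
  i=4: C(9,4)·!5 = 126·44 = 5544
  i=5: C(9,5)·!4 = 126·9 = 1134
Total = 362675.

362675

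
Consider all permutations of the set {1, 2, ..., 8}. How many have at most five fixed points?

# with exactly i fixed is C(8,i)·!(8-i); sum over i=0..5:
  i=0: C(8,0)·!8 = 1·14833 = 14833
  i=1: C(8,1)·!7 = 8·1854 = 14832
  i=2: C(8,2)·!6 = 28·265 = 7420
  i=3: C(8,3)·!5 = 56·44 = 2464
  i=4: C(8,4)·!4 = 70·9 = 630
  i=5: C(8,5)·!3 = 56·2 = 112
Total = 40291.

40291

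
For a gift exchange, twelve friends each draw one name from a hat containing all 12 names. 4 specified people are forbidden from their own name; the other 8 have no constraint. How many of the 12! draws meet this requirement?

Let A_j be the event that the j-th constrained one is fixed. By inclusion-exclusion over the 4 events:
Σ_{j=0}^{4} (-1)^j C(4,j)(12-j)!
= C(4,0)·12! - C(4,1)·11! + C(4,2)·10! - C(4,3)·9! + C(4,4)·8!
= 479001600 - 159667200 + 21772800 - 1451520 + 40320
= 339696000

339696000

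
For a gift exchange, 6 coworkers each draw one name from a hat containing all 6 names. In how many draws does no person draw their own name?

The subfactorial !6 = [6!/e] (nearest integer).
6! = 720, and 720/e ≈ 264.87, so !6 = 265.

265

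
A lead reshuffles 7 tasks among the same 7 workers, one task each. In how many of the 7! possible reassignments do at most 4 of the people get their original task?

5018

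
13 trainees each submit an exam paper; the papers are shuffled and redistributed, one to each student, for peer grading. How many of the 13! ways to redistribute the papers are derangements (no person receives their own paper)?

2290792932

The subfactorial !13 = [13!/e] (nearest integer).
13! = 6227020800, and 6227020800/e ≈ 2290792932.07, so !13 = 2290792932.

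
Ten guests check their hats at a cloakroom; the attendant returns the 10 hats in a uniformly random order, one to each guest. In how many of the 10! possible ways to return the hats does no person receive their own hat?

1334961

Use !n = (n-1)(!(n-1) + !(n-2)).
!10 = 9·(133496 + 14833) = 9·148329 = 1334961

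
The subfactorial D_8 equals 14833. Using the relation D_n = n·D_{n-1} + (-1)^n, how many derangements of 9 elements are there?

133496

D_9 = 9·14833 - 1 = 133496.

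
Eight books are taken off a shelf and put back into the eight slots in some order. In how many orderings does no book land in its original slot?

14833

By inclusion-exclusion, !8 = Σ (-1)^k · 8!/k! for k=0..8
= 8! - 8!/1! + 8!/2! - 8!/3! + 8!/4! - 8!/5! + 8!/6! - 8!/7! + 8!/8!
= 40320 - 40320 + 20160 - 6720 + 1680 - 336 + 56 - 8 + 1
= 14833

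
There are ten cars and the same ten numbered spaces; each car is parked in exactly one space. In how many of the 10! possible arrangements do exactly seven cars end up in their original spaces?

240

Choose which 7 of the 10 are fixed: C(10,7) = 120.
The remaining 3 must be deranged: !3 = 2.
Total: 120 × 2 = 240.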